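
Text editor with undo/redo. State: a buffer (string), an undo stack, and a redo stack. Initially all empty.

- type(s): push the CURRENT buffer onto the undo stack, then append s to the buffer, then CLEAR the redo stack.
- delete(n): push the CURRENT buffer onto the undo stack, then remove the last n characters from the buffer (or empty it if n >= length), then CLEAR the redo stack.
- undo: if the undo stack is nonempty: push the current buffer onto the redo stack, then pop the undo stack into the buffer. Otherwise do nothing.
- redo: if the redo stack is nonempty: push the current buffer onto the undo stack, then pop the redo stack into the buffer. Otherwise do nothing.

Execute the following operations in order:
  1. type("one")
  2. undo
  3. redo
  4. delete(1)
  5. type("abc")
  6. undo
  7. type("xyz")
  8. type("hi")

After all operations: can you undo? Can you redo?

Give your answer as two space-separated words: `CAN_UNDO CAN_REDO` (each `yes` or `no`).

Answer: yes no

Derivation:
After op 1 (type): buf='one' undo_depth=1 redo_depth=0
After op 2 (undo): buf='(empty)' undo_depth=0 redo_depth=1
After op 3 (redo): buf='one' undo_depth=1 redo_depth=0
After op 4 (delete): buf='on' undo_depth=2 redo_depth=0
After op 5 (type): buf='onabc' undo_depth=3 redo_depth=0
After op 6 (undo): buf='on' undo_depth=2 redo_depth=1
After op 7 (type): buf='onxyz' undo_depth=3 redo_depth=0
After op 8 (type): buf='onxyzhi' undo_depth=4 redo_depth=0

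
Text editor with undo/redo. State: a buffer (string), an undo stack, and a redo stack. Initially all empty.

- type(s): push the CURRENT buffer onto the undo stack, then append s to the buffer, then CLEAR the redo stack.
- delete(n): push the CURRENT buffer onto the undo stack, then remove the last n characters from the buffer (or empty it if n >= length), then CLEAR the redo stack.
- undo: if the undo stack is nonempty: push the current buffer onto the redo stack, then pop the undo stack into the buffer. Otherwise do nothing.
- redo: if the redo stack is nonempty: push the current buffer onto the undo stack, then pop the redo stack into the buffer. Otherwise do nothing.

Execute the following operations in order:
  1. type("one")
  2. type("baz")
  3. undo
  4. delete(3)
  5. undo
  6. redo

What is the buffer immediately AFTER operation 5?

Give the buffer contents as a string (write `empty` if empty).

After op 1 (type): buf='one' undo_depth=1 redo_depth=0
After op 2 (type): buf='onebaz' undo_depth=2 redo_depth=0
After op 3 (undo): buf='one' undo_depth=1 redo_depth=1
After op 4 (delete): buf='(empty)' undo_depth=2 redo_depth=0
After op 5 (undo): buf='one' undo_depth=1 redo_depth=1

Answer: one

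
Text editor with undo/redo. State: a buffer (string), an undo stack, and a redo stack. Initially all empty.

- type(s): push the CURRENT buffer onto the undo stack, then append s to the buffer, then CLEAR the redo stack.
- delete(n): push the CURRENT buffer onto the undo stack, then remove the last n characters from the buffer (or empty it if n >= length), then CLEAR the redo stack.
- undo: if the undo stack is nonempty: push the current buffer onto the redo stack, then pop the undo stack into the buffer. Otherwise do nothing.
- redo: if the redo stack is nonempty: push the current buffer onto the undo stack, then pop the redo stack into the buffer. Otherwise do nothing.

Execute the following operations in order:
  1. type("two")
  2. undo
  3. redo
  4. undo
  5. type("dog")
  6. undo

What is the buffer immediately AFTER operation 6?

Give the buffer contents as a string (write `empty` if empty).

After op 1 (type): buf='two' undo_depth=1 redo_depth=0
After op 2 (undo): buf='(empty)' undo_depth=0 redo_depth=1
After op 3 (redo): buf='two' undo_depth=1 redo_depth=0
After op 4 (undo): buf='(empty)' undo_depth=0 redo_depth=1
After op 5 (type): buf='dog' undo_depth=1 redo_depth=0
After op 6 (undo): buf='(empty)' undo_depth=0 redo_depth=1

Answer: empty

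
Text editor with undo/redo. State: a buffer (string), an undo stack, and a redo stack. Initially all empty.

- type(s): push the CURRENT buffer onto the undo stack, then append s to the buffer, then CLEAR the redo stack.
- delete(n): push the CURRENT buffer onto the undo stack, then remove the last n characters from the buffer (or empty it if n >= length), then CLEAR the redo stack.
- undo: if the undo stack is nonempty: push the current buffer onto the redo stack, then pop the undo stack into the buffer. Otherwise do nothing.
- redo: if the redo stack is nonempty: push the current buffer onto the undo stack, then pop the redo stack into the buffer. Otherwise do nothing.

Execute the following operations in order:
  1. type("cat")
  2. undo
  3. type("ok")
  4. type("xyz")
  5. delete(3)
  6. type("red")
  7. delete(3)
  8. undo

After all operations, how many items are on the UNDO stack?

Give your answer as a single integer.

Answer: 4

Derivation:
After op 1 (type): buf='cat' undo_depth=1 redo_depth=0
After op 2 (undo): buf='(empty)' undo_depth=0 redo_depth=1
After op 3 (type): buf='ok' undo_depth=1 redo_depth=0
After op 4 (type): buf='okxyz' undo_depth=2 redo_depth=0
After op 5 (delete): buf='ok' undo_depth=3 redo_depth=0
After op 6 (type): buf='okred' undo_depth=4 redo_depth=0
After op 7 (delete): buf='ok' undo_depth=5 redo_depth=0
After op 8 (undo): buf='okred' undo_depth=4 redo_depth=1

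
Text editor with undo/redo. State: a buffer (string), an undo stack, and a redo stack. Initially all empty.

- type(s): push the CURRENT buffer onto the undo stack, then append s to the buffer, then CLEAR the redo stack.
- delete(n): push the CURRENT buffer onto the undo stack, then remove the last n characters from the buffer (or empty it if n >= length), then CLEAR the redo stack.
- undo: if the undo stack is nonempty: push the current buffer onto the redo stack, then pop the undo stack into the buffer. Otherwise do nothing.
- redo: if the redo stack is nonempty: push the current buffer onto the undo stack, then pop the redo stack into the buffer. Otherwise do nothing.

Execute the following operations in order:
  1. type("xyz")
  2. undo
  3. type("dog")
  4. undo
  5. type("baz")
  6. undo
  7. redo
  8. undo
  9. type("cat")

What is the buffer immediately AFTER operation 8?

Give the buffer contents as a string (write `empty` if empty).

Answer: empty

Derivation:
After op 1 (type): buf='xyz' undo_depth=1 redo_depth=0
After op 2 (undo): buf='(empty)' undo_depth=0 redo_depth=1
After op 3 (type): buf='dog' undo_depth=1 redo_depth=0
After op 4 (undo): buf='(empty)' undo_depth=0 redo_depth=1
After op 5 (type): buf='baz' undo_depth=1 redo_depth=0
After op 6 (undo): buf='(empty)' undo_depth=0 redo_depth=1
After op 7 (redo): buf='baz' undo_depth=1 redo_depth=0
After op 8 (undo): buf='(empty)' undo_depth=0 redo_depth=1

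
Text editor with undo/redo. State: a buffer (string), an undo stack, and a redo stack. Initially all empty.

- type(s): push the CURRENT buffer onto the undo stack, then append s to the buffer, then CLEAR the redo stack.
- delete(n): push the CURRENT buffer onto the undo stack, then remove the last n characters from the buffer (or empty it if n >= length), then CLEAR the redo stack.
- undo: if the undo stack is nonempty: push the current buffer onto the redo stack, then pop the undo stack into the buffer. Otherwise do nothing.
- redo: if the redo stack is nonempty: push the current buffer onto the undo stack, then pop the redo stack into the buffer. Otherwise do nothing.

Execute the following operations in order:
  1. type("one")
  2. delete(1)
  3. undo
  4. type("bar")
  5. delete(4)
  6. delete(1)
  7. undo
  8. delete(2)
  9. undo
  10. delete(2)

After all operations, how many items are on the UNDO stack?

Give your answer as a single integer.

Answer: 4

Derivation:
After op 1 (type): buf='one' undo_depth=1 redo_depth=0
After op 2 (delete): buf='on' undo_depth=2 redo_depth=0
After op 3 (undo): buf='one' undo_depth=1 redo_depth=1
After op 4 (type): buf='onebar' undo_depth=2 redo_depth=0
After op 5 (delete): buf='on' undo_depth=3 redo_depth=0
After op 6 (delete): buf='o' undo_depth=4 redo_depth=0
After op 7 (undo): buf='on' undo_depth=3 redo_depth=1
After op 8 (delete): buf='(empty)' undo_depth=4 redo_depth=0
After op 9 (undo): buf='on' undo_depth=3 redo_depth=1
After op 10 (delete): buf='(empty)' undo_depth=4 redo_depth=0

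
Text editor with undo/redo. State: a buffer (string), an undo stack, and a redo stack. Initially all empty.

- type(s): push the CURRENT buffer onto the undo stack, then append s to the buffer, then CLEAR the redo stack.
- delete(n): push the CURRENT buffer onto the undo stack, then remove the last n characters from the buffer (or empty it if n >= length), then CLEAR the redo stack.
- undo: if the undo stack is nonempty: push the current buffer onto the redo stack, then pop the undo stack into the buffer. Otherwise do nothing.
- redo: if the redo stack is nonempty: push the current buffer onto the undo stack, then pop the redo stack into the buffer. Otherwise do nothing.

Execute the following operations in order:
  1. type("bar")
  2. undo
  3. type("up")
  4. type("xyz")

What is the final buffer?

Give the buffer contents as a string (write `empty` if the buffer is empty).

After op 1 (type): buf='bar' undo_depth=1 redo_depth=0
After op 2 (undo): buf='(empty)' undo_depth=0 redo_depth=1
After op 3 (type): buf='up' undo_depth=1 redo_depth=0
After op 4 (type): buf='upxyz' undo_depth=2 redo_depth=0

Answer: upxyz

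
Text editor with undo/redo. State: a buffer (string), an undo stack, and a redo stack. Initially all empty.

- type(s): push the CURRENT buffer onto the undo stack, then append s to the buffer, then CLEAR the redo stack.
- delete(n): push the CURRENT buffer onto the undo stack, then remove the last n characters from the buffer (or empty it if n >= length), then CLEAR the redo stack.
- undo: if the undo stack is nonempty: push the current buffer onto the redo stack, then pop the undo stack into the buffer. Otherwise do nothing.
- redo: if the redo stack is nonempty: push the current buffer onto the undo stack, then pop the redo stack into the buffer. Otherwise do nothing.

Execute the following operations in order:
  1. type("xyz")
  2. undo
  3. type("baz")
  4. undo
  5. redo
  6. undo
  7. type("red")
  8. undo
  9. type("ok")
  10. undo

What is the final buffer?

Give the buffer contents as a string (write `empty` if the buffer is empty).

After op 1 (type): buf='xyz' undo_depth=1 redo_depth=0
After op 2 (undo): buf='(empty)' undo_depth=0 redo_depth=1
After op 3 (type): buf='baz' undo_depth=1 redo_depth=0
After op 4 (undo): buf='(empty)' undo_depth=0 redo_depth=1
After op 5 (redo): buf='baz' undo_depth=1 redo_depth=0
After op 6 (undo): buf='(empty)' undo_depth=0 redo_depth=1
After op 7 (type): buf='red' undo_depth=1 redo_depth=0
After op 8 (undo): buf='(empty)' undo_depth=0 redo_depth=1
After op 9 (type): buf='ok' undo_depth=1 redo_depth=0
After op 10 (undo): buf='(empty)' undo_depth=0 redo_depth=1

Answer: empty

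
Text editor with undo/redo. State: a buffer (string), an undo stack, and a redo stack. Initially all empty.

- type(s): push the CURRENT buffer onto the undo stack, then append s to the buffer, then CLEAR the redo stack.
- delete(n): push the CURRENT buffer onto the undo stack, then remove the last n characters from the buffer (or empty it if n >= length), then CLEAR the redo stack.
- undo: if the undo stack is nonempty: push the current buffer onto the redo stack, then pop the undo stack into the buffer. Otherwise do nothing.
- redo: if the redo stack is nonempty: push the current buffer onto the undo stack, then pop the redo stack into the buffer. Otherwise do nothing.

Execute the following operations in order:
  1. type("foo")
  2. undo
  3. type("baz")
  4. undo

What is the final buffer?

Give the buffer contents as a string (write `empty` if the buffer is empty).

Answer: empty

Derivation:
After op 1 (type): buf='foo' undo_depth=1 redo_depth=0
After op 2 (undo): buf='(empty)' undo_depth=0 redo_depth=1
After op 3 (type): buf='baz' undo_depth=1 redo_depth=0
After op 4 (undo): buf='(empty)' undo_depth=0 redo_depth=1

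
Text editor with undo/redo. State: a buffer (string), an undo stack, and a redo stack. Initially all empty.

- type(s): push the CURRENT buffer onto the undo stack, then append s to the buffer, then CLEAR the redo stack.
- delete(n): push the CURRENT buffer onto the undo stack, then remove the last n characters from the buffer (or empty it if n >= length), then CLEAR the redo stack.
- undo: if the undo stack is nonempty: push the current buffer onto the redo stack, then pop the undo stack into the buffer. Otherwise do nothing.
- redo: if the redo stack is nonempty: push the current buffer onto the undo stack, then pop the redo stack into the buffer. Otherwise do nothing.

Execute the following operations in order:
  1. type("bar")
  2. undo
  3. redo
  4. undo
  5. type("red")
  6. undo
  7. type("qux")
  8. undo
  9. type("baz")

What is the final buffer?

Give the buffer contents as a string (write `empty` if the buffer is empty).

After op 1 (type): buf='bar' undo_depth=1 redo_depth=0
After op 2 (undo): buf='(empty)' undo_depth=0 redo_depth=1
After op 3 (redo): buf='bar' undo_depth=1 redo_depth=0
After op 4 (undo): buf='(empty)' undo_depth=0 redo_depth=1
After op 5 (type): buf='red' undo_depth=1 redo_depth=0
After op 6 (undo): buf='(empty)' undo_depth=0 redo_depth=1
After op 7 (type): buf='qux' undo_depth=1 redo_depth=0
After op 8 (undo): buf='(empty)' undo_depth=0 redo_depth=1
After op 9 (type): buf='baz' undo_depth=1 redo_depth=0

Answer: baz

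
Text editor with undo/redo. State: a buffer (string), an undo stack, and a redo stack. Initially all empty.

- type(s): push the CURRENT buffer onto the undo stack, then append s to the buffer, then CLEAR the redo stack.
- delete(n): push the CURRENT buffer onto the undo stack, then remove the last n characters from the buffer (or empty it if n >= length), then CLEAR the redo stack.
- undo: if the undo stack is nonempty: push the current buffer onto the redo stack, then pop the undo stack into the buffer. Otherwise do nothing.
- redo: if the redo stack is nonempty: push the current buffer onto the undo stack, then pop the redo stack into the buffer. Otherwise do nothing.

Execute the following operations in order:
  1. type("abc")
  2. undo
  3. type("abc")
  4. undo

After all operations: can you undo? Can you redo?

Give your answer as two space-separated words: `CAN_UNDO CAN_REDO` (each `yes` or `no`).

Answer: no yes

Derivation:
After op 1 (type): buf='abc' undo_depth=1 redo_depth=0
After op 2 (undo): buf='(empty)' undo_depth=0 redo_depth=1
After op 3 (type): buf='abc' undo_depth=1 redo_depth=0
After op 4 (undo): buf='(empty)' undo_depth=0 redo_depth=1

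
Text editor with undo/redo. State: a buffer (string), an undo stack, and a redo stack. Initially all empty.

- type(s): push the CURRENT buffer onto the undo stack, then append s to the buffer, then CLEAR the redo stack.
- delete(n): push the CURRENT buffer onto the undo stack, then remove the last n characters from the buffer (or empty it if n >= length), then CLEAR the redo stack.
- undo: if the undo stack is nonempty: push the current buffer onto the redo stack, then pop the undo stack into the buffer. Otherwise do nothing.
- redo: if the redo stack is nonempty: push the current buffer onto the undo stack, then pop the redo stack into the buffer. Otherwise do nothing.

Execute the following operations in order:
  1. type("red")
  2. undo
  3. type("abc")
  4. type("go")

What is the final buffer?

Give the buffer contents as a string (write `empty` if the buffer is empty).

After op 1 (type): buf='red' undo_depth=1 redo_depth=0
After op 2 (undo): buf='(empty)' undo_depth=0 redo_depth=1
After op 3 (type): buf='abc' undo_depth=1 redo_depth=0
After op 4 (type): buf='abcgo' undo_depth=2 redo_depth=0

Answer: abcgo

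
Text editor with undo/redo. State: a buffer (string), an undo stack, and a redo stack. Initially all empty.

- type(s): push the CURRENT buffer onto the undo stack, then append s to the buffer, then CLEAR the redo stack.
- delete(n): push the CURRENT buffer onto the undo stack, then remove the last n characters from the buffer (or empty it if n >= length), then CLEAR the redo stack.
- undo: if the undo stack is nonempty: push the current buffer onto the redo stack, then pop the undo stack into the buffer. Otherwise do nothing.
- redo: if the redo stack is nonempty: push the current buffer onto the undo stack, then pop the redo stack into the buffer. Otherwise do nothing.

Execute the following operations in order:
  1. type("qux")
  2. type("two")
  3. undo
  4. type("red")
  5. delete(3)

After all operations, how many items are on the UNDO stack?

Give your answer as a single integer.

After op 1 (type): buf='qux' undo_depth=1 redo_depth=0
After op 2 (type): buf='quxtwo' undo_depth=2 redo_depth=0
After op 3 (undo): buf='qux' undo_depth=1 redo_depth=1
After op 4 (type): buf='quxred' undo_depth=2 redo_depth=0
After op 5 (delete): buf='qux' undo_depth=3 redo_depth=0

Answer: 3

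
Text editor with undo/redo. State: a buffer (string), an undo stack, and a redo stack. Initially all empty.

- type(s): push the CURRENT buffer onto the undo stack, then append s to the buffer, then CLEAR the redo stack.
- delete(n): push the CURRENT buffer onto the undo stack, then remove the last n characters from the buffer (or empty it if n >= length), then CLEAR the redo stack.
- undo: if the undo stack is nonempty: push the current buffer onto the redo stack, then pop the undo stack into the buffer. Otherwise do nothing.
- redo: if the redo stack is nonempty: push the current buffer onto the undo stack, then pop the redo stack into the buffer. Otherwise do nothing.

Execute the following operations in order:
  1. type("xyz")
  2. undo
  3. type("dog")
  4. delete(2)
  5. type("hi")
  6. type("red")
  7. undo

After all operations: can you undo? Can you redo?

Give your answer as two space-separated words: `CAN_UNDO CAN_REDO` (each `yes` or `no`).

After op 1 (type): buf='xyz' undo_depth=1 redo_depth=0
After op 2 (undo): buf='(empty)' undo_depth=0 redo_depth=1
After op 3 (type): buf='dog' undo_depth=1 redo_depth=0
After op 4 (delete): buf='d' undo_depth=2 redo_depth=0
After op 5 (type): buf='dhi' undo_depth=3 redo_depth=0
After op 6 (type): buf='dhired' undo_depth=4 redo_depth=0
After op 7 (undo): buf='dhi' undo_depth=3 redo_depth=1

Answer: yes yes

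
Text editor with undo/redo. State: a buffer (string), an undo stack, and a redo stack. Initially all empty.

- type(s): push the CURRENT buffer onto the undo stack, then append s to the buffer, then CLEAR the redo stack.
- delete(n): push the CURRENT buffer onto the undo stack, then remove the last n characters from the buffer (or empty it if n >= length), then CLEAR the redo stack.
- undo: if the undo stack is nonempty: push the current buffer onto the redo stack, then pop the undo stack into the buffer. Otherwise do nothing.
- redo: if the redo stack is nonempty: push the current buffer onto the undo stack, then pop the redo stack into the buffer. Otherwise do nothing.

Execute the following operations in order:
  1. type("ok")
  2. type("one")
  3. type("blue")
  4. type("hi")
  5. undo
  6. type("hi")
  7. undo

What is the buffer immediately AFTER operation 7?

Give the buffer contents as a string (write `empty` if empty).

After op 1 (type): buf='ok' undo_depth=1 redo_depth=0
After op 2 (type): buf='okone' undo_depth=2 redo_depth=0
After op 3 (type): buf='okoneblue' undo_depth=3 redo_depth=0
After op 4 (type): buf='okonebluehi' undo_depth=4 redo_depth=0
After op 5 (undo): buf='okoneblue' undo_depth=3 redo_depth=1
After op 6 (type): buf='okonebluehi' undo_depth=4 redo_depth=0
After op 7 (undo): buf='okoneblue' undo_depth=3 redo_depth=1

Answer: okoneblue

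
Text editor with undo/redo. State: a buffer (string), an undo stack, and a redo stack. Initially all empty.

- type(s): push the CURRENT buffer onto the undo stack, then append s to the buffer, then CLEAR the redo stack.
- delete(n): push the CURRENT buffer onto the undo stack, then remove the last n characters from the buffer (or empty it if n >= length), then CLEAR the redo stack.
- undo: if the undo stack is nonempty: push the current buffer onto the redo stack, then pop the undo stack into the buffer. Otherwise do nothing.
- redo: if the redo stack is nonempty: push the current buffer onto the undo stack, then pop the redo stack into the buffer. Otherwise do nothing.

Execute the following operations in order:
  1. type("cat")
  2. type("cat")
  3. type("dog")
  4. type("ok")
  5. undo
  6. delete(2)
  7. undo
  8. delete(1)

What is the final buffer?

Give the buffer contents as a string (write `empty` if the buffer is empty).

Answer: catcatdo

Derivation:
After op 1 (type): buf='cat' undo_depth=1 redo_depth=0
After op 2 (type): buf='catcat' undo_depth=2 redo_depth=0
After op 3 (type): buf='catcatdog' undo_depth=3 redo_depth=0
After op 4 (type): buf='catcatdogok' undo_depth=4 redo_depth=0
After op 5 (undo): buf='catcatdog' undo_depth=3 redo_depth=1
After op 6 (delete): buf='catcatd' undo_depth=4 redo_depth=0
After op 7 (undo): buf='catcatdog' undo_depth=3 redo_depth=1
After op 8 (delete): buf='catcatdo' undo_depth=4 redo_depth=0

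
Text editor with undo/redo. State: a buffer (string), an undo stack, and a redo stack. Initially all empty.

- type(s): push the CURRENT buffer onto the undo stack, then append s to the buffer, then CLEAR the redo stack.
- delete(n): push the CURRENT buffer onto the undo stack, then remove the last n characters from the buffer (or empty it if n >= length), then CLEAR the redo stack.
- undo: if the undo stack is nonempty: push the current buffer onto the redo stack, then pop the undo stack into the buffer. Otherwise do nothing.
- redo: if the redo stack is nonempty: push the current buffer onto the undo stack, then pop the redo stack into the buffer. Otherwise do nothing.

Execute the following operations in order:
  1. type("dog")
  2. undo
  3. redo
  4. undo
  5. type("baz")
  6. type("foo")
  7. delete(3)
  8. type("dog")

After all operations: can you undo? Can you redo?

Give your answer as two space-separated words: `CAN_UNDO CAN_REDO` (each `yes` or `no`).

After op 1 (type): buf='dog' undo_depth=1 redo_depth=0
After op 2 (undo): buf='(empty)' undo_depth=0 redo_depth=1
After op 3 (redo): buf='dog' undo_depth=1 redo_depth=0
After op 4 (undo): buf='(empty)' undo_depth=0 redo_depth=1
After op 5 (type): buf='baz' undo_depth=1 redo_depth=0
After op 6 (type): buf='bazfoo' undo_depth=2 redo_depth=0
After op 7 (delete): buf='baz' undo_depth=3 redo_depth=0
After op 8 (type): buf='bazdog' undo_depth=4 redo_depth=0

Answer: yes no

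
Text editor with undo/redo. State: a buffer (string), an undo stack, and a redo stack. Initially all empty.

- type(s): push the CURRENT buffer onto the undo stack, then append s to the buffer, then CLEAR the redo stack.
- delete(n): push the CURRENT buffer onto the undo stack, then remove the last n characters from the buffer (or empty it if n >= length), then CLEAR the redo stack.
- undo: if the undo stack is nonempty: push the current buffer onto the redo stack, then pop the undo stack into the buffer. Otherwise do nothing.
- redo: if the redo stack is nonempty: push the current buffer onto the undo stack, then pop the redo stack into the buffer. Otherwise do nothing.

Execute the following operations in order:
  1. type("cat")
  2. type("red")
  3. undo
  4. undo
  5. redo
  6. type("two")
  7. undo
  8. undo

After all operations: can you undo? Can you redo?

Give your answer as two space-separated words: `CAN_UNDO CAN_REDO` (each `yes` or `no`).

Answer: no yes

Derivation:
After op 1 (type): buf='cat' undo_depth=1 redo_depth=0
After op 2 (type): buf='catred' undo_depth=2 redo_depth=0
After op 3 (undo): buf='cat' undo_depth=1 redo_depth=1
After op 4 (undo): buf='(empty)' undo_depth=0 redo_depth=2
After op 5 (redo): buf='cat' undo_depth=1 redo_depth=1
After op 6 (type): buf='cattwo' undo_depth=2 redo_depth=0
After op 7 (undo): buf='cat' undo_depth=1 redo_depth=1
After op 8 (undo): buf='(empty)' undo_depth=0 redo_depth=2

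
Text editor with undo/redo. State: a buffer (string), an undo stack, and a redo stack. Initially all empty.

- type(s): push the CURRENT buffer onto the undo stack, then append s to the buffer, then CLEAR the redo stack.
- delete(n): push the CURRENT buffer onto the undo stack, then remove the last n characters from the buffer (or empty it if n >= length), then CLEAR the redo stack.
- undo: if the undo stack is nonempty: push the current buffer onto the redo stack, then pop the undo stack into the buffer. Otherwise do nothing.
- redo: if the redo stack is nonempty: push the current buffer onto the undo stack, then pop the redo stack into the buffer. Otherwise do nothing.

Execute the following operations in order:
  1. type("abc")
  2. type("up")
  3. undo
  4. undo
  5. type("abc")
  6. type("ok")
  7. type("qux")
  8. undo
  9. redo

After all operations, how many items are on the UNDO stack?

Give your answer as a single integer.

After op 1 (type): buf='abc' undo_depth=1 redo_depth=0
After op 2 (type): buf='abcup' undo_depth=2 redo_depth=0
After op 3 (undo): buf='abc' undo_depth=1 redo_depth=1
After op 4 (undo): buf='(empty)' undo_depth=0 redo_depth=2
After op 5 (type): buf='abc' undo_depth=1 redo_depth=0
After op 6 (type): buf='abcok' undo_depth=2 redo_depth=0
After op 7 (type): buf='abcokqux' undo_depth=3 redo_depth=0
After op 8 (undo): buf='abcok' undo_depth=2 redo_depth=1
After op 9 (redo): buf='abcokqux' undo_depth=3 redo_depth=0

Answer: 3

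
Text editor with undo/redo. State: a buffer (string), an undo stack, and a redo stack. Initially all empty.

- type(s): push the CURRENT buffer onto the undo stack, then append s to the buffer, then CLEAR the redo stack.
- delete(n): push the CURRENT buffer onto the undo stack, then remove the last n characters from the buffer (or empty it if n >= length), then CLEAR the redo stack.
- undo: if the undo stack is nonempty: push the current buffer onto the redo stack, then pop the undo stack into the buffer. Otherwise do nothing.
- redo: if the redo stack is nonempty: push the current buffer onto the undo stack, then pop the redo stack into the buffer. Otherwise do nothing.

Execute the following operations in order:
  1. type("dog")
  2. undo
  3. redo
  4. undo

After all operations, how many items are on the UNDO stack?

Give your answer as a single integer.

After op 1 (type): buf='dog' undo_depth=1 redo_depth=0
After op 2 (undo): buf='(empty)' undo_depth=0 redo_depth=1
After op 3 (redo): buf='dog' undo_depth=1 redo_depth=0
After op 4 (undo): buf='(empty)' undo_depth=0 redo_depth=1

Answer: 0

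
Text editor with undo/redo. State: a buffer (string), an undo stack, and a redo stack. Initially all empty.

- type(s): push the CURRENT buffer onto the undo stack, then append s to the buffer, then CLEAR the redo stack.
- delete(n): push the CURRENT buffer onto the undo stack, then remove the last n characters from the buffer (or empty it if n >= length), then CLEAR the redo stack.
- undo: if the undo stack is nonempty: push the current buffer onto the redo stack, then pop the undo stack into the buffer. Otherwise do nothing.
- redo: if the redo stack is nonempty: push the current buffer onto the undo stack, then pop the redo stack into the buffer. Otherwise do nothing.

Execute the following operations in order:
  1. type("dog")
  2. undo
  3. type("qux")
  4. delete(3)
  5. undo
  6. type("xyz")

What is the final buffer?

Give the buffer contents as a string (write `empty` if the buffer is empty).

Answer: quxxyz

Derivation:
After op 1 (type): buf='dog' undo_depth=1 redo_depth=0
After op 2 (undo): buf='(empty)' undo_depth=0 redo_depth=1
After op 3 (type): buf='qux' undo_depth=1 redo_depth=0
After op 4 (delete): buf='(empty)' undo_depth=2 redo_depth=0
After op 5 (undo): buf='qux' undo_depth=1 redo_depth=1
After op 6 (type): buf='quxxyz' undo_depth=2 redo_depth=0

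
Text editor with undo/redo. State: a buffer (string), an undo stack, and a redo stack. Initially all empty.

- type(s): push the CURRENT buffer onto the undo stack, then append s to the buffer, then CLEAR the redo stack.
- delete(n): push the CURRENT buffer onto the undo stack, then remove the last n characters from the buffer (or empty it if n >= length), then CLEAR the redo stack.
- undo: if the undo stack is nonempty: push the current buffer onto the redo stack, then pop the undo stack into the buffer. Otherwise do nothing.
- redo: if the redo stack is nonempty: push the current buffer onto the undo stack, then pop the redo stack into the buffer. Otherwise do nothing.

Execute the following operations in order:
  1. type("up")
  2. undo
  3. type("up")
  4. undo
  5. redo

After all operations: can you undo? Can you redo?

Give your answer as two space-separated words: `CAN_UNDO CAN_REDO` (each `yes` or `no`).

After op 1 (type): buf='up' undo_depth=1 redo_depth=0
After op 2 (undo): buf='(empty)' undo_depth=0 redo_depth=1
After op 3 (type): buf='up' undo_depth=1 redo_depth=0
After op 4 (undo): buf='(empty)' undo_depth=0 redo_depth=1
After op 5 (redo): buf='up' undo_depth=1 redo_depth=0

Answer: yes no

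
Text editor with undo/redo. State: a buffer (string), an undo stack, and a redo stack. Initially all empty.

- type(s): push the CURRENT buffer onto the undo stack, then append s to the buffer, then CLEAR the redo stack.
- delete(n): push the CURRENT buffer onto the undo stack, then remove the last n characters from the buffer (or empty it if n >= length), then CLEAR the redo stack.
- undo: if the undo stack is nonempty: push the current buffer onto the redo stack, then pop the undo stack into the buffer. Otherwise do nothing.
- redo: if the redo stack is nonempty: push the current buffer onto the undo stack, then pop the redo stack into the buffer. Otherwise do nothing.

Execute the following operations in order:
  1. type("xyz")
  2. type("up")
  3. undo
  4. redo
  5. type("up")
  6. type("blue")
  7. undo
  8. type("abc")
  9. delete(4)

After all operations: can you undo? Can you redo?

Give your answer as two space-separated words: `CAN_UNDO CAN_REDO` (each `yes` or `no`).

After op 1 (type): buf='xyz' undo_depth=1 redo_depth=0
After op 2 (type): buf='xyzup' undo_depth=2 redo_depth=0
After op 3 (undo): buf='xyz' undo_depth=1 redo_depth=1
After op 4 (redo): buf='xyzup' undo_depth=2 redo_depth=0
After op 5 (type): buf='xyzupup' undo_depth=3 redo_depth=0
After op 6 (type): buf='xyzupupblue' undo_depth=4 redo_depth=0
After op 7 (undo): buf='xyzupup' undo_depth=3 redo_depth=1
After op 8 (type): buf='xyzupupabc' undo_depth=4 redo_depth=0
After op 9 (delete): buf='xyzupu' undo_depth=5 redo_depth=0

Answer: yes no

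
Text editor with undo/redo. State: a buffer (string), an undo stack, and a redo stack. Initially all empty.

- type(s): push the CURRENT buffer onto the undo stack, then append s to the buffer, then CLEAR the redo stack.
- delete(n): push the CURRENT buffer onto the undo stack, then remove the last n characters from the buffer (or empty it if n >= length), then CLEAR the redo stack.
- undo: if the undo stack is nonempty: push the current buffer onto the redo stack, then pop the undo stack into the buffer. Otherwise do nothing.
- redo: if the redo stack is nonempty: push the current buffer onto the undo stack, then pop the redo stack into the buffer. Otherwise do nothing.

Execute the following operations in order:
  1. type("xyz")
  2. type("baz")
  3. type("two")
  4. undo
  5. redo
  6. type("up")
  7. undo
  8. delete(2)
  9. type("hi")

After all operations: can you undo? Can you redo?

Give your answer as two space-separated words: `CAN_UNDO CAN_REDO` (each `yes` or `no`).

After op 1 (type): buf='xyz' undo_depth=1 redo_depth=0
After op 2 (type): buf='xyzbaz' undo_depth=2 redo_depth=0
After op 3 (type): buf='xyzbaztwo' undo_depth=3 redo_depth=0
After op 4 (undo): buf='xyzbaz' undo_depth=2 redo_depth=1
After op 5 (redo): buf='xyzbaztwo' undo_depth=3 redo_depth=0
After op 6 (type): buf='xyzbaztwoup' undo_depth=4 redo_depth=0
After op 7 (undo): buf='xyzbaztwo' undo_depth=3 redo_depth=1
After op 8 (delete): buf='xyzbazt' undo_depth=4 redo_depth=0
After op 9 (type): buf='xyzbazthi' undo_depth=5 redo_depth=0

Answer: yes no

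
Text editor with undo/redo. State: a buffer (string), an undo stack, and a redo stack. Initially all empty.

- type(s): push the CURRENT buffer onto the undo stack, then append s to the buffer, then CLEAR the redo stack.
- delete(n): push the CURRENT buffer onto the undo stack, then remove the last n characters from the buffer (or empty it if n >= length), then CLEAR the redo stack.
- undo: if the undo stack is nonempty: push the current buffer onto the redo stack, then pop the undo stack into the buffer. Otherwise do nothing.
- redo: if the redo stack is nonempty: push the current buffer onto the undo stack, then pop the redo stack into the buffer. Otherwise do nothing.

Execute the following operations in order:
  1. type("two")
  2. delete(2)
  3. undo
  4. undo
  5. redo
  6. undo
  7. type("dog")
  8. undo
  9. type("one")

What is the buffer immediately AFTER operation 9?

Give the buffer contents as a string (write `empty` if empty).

After op 1 (type): buf='two' undo_depth=1 redo_depth=0
After op 2 (delete): buf='t' undo_depth=2 redo_depth=0
After op 3 (undo): buf='two' undo_depth=1 redo_depth=1
After op 4 (undo): buf='(empty)' undo_depth=0 redo_depth=2
After op 5 (redo): buf='two' undo_depth=1 redo_depth=1
After op 6 (undo): buf='(empty)' undo_depth=0 redo_depth=2
After op 7 (type): buf='dog' undo_depth=1 redo_depth=0
After op 8 (undo): buf='(empty)' undo_depth=0 redo_depth=1
After op 9 (type): buf='one' undo_depth=1 redo_depth=0

Answer: one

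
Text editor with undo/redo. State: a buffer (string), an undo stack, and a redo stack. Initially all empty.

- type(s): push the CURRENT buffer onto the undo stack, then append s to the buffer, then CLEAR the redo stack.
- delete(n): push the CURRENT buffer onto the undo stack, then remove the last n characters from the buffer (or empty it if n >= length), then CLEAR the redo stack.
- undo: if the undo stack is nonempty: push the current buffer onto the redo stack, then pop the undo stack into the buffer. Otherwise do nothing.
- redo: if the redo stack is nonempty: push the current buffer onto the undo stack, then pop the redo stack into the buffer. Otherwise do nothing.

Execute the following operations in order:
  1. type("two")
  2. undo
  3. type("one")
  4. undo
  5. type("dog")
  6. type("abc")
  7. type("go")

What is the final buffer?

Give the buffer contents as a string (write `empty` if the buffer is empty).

Answer: dogabcgo

Derivation:
After op 1 (type): buf='two' undo_depth=1 redo_depth=0
After op 2 (undo): buf='(empty)' undo_depth=0 redo_depth=1
After op 3 (type): buf='one' undo_depth=1 redo_depth=0
After op 4 (undo): buf='(empty)' undo_depth=0 redo_depth=1
After op 5 (type): buf='dog' undo_depth=1 redo_depth=0
After op 6 (type): buf='dogabc' undo_depth=2 redo_depth=0
After op 7 (type): buf='dogabcgo' undo_depth=3 redo_depth=0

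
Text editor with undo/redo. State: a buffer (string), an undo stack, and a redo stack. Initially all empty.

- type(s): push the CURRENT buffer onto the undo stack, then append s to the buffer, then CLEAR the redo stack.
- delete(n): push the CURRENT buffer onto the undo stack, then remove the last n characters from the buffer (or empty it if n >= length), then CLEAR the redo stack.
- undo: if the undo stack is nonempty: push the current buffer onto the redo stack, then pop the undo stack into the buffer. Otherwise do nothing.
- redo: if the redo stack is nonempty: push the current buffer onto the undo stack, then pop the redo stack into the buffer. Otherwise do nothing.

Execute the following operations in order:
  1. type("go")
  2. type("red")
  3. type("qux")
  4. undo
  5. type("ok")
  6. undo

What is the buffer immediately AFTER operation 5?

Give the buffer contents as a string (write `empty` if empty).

Answer: goredok

Derivation:
After op 1 (type): buf='go' undo_depth=1 redo_depth=0
After op 2 (type): buf='gored' undo_depth=2 redo_depth=0
After op 3 (type): buf='goredqux' undo_depth=3 redo_depth=0
After op 4 (undo): buf='gored' undo_depth=2 redo_depth=1
After op 5 (type): buf='goredok' undo_depth=3 redo_depth=0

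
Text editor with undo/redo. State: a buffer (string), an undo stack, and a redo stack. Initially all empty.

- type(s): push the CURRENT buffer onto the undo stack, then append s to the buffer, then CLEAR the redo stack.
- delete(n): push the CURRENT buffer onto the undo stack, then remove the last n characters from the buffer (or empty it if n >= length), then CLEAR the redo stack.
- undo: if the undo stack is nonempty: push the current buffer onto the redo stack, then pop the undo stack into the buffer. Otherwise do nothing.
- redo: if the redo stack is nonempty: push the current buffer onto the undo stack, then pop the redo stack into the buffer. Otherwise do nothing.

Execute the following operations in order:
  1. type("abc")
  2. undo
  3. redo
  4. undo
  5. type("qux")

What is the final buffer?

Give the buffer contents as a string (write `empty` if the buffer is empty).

After op 1 (type): buf='abc' undo_depth=1 redo_depth=0
After op 2 (undo): buf='(empty)' undo_depth=0 redo_depth=1
After op 3 (redo): buf='abc' undo_depth=1 redo_depth=0
After op 4 (undo): buf='(empty)' undo_depth=0 redo_depth=1
After op 5 (type): buf='qux' undo_depth=1 redo_depth=0

Answer: qux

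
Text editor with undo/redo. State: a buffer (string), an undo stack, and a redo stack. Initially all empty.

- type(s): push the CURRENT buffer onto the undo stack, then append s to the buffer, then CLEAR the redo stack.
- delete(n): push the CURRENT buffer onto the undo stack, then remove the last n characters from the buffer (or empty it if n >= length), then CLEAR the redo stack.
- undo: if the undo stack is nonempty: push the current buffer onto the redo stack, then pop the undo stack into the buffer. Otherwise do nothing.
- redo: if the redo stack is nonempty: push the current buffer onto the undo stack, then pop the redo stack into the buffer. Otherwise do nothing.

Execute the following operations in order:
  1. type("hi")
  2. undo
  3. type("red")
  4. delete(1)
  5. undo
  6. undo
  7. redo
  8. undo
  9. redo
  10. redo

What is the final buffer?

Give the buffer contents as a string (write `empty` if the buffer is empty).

Answer: re

Derivation:
After op 1 (type): buf='hi' undo_depth=1 redo_depth=0
After op 2 (undo): buf='(empty)' undo_depth=0 redo_depth=1
After op 3 (type): buf='red' undo_depth=1 redo_depth=0
After op 4 (delete): buf='re' undo_depth=2 redo_depth=0
After op 5 (undo): buf='red' undo_depth=1 redo_depth=1
After op 6 (undo): buf='(empty)' undo_depth=0 redo_depth=2
After op 7 (redo): buf='red' undo_depth=1 redo_depth=1
After op 8 (undo): buf='(empty)' undo_depth=0 redo_depth=2
After op 9 (redo): buf='red' undo_depth=1 redo_depth=1
After op 10 (redo): buf='re' undo_depth=2 redo_depth=0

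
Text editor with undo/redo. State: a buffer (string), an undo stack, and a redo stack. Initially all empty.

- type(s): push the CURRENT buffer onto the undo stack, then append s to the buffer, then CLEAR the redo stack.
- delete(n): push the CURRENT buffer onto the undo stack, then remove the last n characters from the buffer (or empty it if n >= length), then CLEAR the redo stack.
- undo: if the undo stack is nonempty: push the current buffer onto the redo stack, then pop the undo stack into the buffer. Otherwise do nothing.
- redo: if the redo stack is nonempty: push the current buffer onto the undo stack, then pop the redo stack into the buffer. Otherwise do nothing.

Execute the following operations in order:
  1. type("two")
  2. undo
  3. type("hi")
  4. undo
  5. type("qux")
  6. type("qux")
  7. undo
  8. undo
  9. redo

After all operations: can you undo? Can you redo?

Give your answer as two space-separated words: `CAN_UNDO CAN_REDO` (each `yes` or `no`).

Answer: yes yes

Derivation:
After op 1 (type): buf='two' undo_depth=1 redo_depth=0
After op 2 (undo): buf='(empty)' undo_depth=0 redo_depth=1
After op 3 (type): buf='hi' undo_depth=1 redo_depth=0
After op 4 (undo): buf='(empty)' undo_depth=0 redo_depth=1
After op 5 (type): buf='qux' undo_depth=1 redo_depth=0
After op 6 (type): buf='quxqux' undo_depth=2 redo_depth=0
After op 7 (undo): buf='qux' undo_depth=1 redo_depth=1
After op 8 (undo): buf='(empty)' undo_depth=0 redo_depth=2
After op 9 (redo): buf='qux' undo_depth=1 redo_depth=1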